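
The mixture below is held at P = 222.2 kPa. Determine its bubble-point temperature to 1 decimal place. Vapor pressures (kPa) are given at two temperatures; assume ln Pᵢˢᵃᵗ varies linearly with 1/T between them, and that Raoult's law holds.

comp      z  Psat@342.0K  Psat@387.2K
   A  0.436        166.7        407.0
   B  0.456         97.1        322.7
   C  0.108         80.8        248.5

Bubble-point temperature: ΣzᵢPᵢˢᵃᵗ(T) = P. Interpolate ln Pᵢˢᵃᵗ = aᵢ + bᵢ/T.
  T = 342.0 K: ΣzᵢPᵢˢᵃᵗ = 125.69 kPa
  T = 387.2 K: ΣzᵢPᵢˢᵃᵗ = 351.44 kPa
  T = 364.6 K: ΣzᵢPᵢˢᵃᵗ = 216.38 kPa
  T = 375.9 K: ΣzᵢPᵢˢᵃᵗ = 277.61 kPa
  T = 370.2 K: ΣzᵢPᵢˢᵃᵗ = 245.24 kPa
  T = 367.4 K: ΣzᵢPᵢˢᵃᵗ = 230.46 kPa
Interpolating between 364.6 K and 367.4 K gives T ≈ 365.8 K.

T = 365.8 K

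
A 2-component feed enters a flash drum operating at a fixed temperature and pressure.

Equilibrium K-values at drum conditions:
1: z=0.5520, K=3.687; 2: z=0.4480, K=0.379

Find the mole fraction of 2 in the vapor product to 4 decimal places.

Iterate (Newton) starting at ψ = 0.5:
  ψ = 0.5000: g = 0.22942, g' = -1.0891 → ψ = 0.7107
  ψ = 0.7107: g = 0.01181, g' = -1.0243 → ψ = 0.7222
Converged at ψ = 0.7222.
Compositions from xᵢ = zᵢ/(1+ψ(Kᵢ−1)), yᵢ = Kᵢxᵢ:
  1: x = 0.1877, y = 0.6921
  2: x = 0.8123, y = 0.3079

y_2 = 0.3079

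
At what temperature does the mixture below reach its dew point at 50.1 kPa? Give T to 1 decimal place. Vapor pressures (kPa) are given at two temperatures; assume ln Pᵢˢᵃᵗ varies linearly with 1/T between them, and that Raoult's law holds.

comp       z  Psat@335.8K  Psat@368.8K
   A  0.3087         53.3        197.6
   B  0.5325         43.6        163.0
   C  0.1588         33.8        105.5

T = 338.9 K

Dew-point temperature: Σzᵢ·P/Pᵢˢᵃᵗ(T) = 1. Interpolate ln Pᵢˢᵃᵗ = aᵢ + bᵢ/T.
  T = 335.8 K: ΣzᵢP/Pᵢˢᵃᵗ = 1.1374
  T = 368.8 K: ΣzᵢP/Pᵢˢᵃᵗ = 0.3174
  T = 352.3 K: ΣzᵢP/Pᵢˢᵃᵗ = 0.5827
  T = 344.1 K: ΣzᵢP/Pᵢˢᵃᵗ = 0.8058
  T = 340.0 K: ΣzᵢP/Pᵢˢᵃᵗ = 0.9533
  T = 337.9 K: ΣzᵢP/Pᵢˢᵃᵗ = 1.0407
Interpolating between 337.9 K and 340.0 K gives T ≈ 338.9 K.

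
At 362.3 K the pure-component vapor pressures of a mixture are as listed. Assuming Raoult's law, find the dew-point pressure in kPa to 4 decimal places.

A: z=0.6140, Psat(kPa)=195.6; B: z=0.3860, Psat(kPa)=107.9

Pdew = 148.8883 kPa

At the dew point ψ → 1, so Σzᵢ/Kᵢ = 1 with Kᵢ = Pᵢˢᵃᵗ/P ⇒ 1/P = Σzᵢ/Pᵢˢᵃᵗ.
1/P = 0.6140/195.6 + 0.3860/107.9 = 0.0067164 ⇒ P = 148.8883 kPa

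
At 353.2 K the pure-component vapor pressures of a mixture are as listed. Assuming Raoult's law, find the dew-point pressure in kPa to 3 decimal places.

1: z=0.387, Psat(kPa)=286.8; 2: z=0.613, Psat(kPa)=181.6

At the dew point ψ → 1, so Σzᵢ/Kᵢ = 1 with Kᵢ = Pᵢˢᵃᵗ/P ⇒ 1/P = Σzᵢ/Pᵢˢᵃᵗ.
1/P = 0.387/286.8 + 0.613/181.6 = 0.004725 ⇒ P = 211.644 kPa

Pdew = 211.644 kPa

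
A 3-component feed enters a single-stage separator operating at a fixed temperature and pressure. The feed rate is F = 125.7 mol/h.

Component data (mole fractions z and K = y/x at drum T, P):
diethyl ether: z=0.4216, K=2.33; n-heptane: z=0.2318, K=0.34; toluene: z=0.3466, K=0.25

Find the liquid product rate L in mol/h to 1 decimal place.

L = 106.2 mol/h

Material balance + equilibrium reduce to Σ zᵢ(Kᵢ−1)/(1+V/F(Kᵢ−1)) = 0.
Feasibility: ΣzᵢKᵢ = 1.1478, Σzᵢ/Kᵢ = 2.2491 — both > 1, two phases present.
Iterate (Newton) starting at V/F = 0.38:
  V/F = 0.3800: g = -0.19529, g' = -0.8903 → V/F = 0.1607
  V/F = 0.1607: g = -0.00469, g' = -0.8847 → V/F = 0.1554
Converged at V/F = 0.1554.
Then V = V/F·F = 0.1554·125.7 = 19.5 mol/h and L = F − V = 106.2 mol/h.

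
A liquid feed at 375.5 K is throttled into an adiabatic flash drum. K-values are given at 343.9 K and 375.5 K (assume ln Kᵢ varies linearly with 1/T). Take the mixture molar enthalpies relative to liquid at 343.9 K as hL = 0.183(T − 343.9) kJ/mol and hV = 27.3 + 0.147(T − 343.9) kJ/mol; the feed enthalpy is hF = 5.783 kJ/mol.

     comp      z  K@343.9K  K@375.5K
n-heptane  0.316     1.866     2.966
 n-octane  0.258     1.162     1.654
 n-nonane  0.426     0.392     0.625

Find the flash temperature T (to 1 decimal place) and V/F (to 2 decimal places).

T = 345.5 K, V/F = 0.20

Adiabatic flash: solve Rachford–Rice at each trial T, then check hF = ψ·hV(T) + (1−ψ)·hL(T).
  T = 343.9 K: K = (1.866, 1.162, 0.392), RR gives ψ = 0.145, H_out = 3.952 kJ/mol
  T = 375.5 K: K = (2.966, 1.654, 0.625), RR gives ψ = 1.000, H_out = 31.945 kJ/mol
  T = 359.7 K: K = (2.377, 1.397, 0.500), RR gives ψ = 0.640, H_out = 19.986 kJ/mol
  T = 351.8 K: K = (2.112, 1.277, 0.444), RR gives ψ = 0.407, H_out = 12.433 kJ/mol
  T = 347.9 K: K = (1.988, 1.219, 0.418), RR gives ψ = 0.284, H_out = 8.440 kJ/mol
  T = 345.9 K: K = (1.926, 1.191, 0.405), RR gives ψ = 0.216, H_out = 6.258 kJ/mol
Linear interpolation between T = 343.9 (H_out = 3.952) and T = 345.9 (H_out = 6.258) on hF = 5.783 gives T ≈ 345.5 K, at which ψ = 0.20.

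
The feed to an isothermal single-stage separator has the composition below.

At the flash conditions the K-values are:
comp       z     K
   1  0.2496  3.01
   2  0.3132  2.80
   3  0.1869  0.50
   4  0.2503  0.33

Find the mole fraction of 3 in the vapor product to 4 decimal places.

Rachford–Rice: g(V/F) = Σ zᵢ(Kᵢ−1)/(1+V/F(Kᵢ−1)) = 0.
Check two-phase: ΣzᵢKᵢ = 1.8043 > 1 and Σzᵢ/Kᵢ = 1.3271 > 1, so g(0) = 0.8043 > 0 and g(1) = -0.3271 < 0.
Iterate (Newton) starting at V/F = 0.45:
  V/F = 0.4500: g = 0.21423, g' = -0.8959 → V/F = 0.6891
  V/F = 0.6891: g = 0.00784, g' = -0.8760 → V/F = 0.6981
Converged at V/F = 0.6981.
Compositions from xᵢ = zᵢ/(1+V/F(Kᵢ−1)), yᵢ = Kᵢxᵢ:
  1: x = 0.1039, y = 0.3126
  2: x = 0.1388, y = 0.3886
  3: x = 0.2871, y = 0.1436
  4: x = 0.4702, y = 0.1552

y_3 = 0.1436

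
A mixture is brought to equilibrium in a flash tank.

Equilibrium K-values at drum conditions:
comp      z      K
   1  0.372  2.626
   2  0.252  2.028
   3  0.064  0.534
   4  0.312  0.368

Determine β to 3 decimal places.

Material balance + equilibrium reduce to Σ zᵢ(Kᵢ−1)/(1+β(Kᵢ−1)) = 0.
Feasibility: ΣzᵢKᵢ = 1.637, Σzᵢ/Kᵢ = 1.234 — both > 1, two phases present.
Newton–Raphson from β = 0.42:
  β = 0.420: g = 0.2348, g' = -0.730 → β = 0.742
  β = 0.742: g = 0.0043, g' = -0.762 → β = 0.748
  β = 0.748: g = -0.0000, g' = -0.766 → β = 0.747
Converged at β = 0.747.

β = 0.747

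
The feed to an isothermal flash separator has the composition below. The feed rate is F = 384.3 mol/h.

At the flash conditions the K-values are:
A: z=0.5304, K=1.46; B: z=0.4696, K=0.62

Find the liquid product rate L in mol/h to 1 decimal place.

L = 240.2 mol/h

Material balance + equilibrium reduce to Σ zᵢ(Kᵢ−1)/(1+β(Kᵢ−1)) = 0.
Feasibility: ΣzᵢKᵢ = 1.0655, Σzᵢ/Kᵢ = 1.1207 — both > 1, two phases present.
Binary case is linear: z₁(K₁−1)(1+β(K₂−1)) + z₂(K₂−1)(1+β(K₁−1)) = 0
⇒ β = [z₁(K₁−1)+z₂(K₂−1)] / [−(K₁−1)(K₂−1)] = 0.06554/0.17480 = 0.3749
Then V = β·F = 0.3749·384.3 = 144.1 mol/h and L = F − V = 240.2 mol/h.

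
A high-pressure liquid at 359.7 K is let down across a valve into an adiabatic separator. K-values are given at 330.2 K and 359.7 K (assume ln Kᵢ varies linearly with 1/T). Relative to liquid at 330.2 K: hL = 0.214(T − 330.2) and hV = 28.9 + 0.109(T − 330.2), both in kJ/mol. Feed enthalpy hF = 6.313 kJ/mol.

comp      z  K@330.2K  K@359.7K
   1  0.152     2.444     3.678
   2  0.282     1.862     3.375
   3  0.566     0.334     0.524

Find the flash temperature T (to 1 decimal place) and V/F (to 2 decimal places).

T = 333.6 K, V/F = 0.20

Adiabatic flash: solve Rachford–Rice at each trial T, then check hF = ψ·hV(T) + (1−ψ)·hL(T).
  T = 330.2 K: K = (2.444, 1.862, 0.334), RR gives ψ = 0.117, H_out = 3.372 kJ/mol
  T = 359.7 K: K = (3.678, 3.375, 0.524), RR gives ψ = 0.683, H_out = 23.940 kJ/mol
  T = 344.9 K: K = (3.022, 2.536, 0.422), RR gives ψ = 0.417, H_out = 14.549 kJ/mol
  T = 337.5 K: K = (2.722, 2.178, 0.376), RR gives ψ = 0.278, H_out = 9.387 kJ/mol
  T = 333.9 K: K = (2.583, 2.018, 0.355), RR gives ψ = 0.203, H_out = 6.574 kJ/mol
  T = 332.0 K: K = (2.511, 1.937, 0.344), RR gives ψ = 0.160, H_out = 4.975 kJ/mol
Linear interpolation between T = 332.0 (H_out = 4.975) and T = 333.9 (H_out = 6.574) on hF = 6.313 gives T ≈ 333.6 K, at which ψ = 0.20.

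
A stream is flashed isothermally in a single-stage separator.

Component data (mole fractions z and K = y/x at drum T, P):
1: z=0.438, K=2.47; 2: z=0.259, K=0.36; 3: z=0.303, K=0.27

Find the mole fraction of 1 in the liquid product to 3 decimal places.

Rachford–Rice: g(V/F) = Σ zᵢ(Kᵢ−1)/(1+V/F(Kᵢ−1)) = 0.
g(0) = ΣzᵢKᵢ − 1 = 0.257 and g(1) = 1 − Σzᵢ/Kᵢ = -1.019, so a root lies in (0, 1).
Newton–Raphson from V/F = 0.5:
  V/F = 0.500: g = -0.2210, g' = -0.944 → V/F = 0.266
  V/F = 0.266: g = -0.0114, g' = -0.892 → V/F = 0.253
Converged at V/F = 0.253.
Compositions from xᵢ = zᵢ/(1+V/F(Kᵢ−1)), yᵢ = Kᵢxᵢ:
  1: x = 0.319, y = 0.788
  2: x = 0.309, y = 0.111
  3: x = 0.372, y = 0.100

x_1 = 0.319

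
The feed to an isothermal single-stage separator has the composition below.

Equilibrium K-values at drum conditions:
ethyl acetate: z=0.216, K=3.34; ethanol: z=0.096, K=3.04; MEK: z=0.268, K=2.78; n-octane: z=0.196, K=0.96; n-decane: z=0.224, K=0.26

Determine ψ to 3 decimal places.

Let ψ = V/F and solve Σ zᵢ(Kᵢ−1)/(1+ψ(Kᵢ−1)) = 0.
g(0) = ΣzᵢKᵢ − 1 = 1.005 and g(1) = 1 − Σzᵢ/Kᵢ = -0.258, so a root lies in (0, 1).
Newton–Raphson from ψ = 0.5:
  ψ = 0.500: g = 0.3112, g' = -0.896 → ψ = 0.847
  ψ = 0.847: g = -0.0210, g' = -1.203 → ψ = 0.830
  ψ = 0.830: g = -0.0004, g' = -1.154 → ψ = 0.829
Converged at ψ = 0.829.

ψ = 0.829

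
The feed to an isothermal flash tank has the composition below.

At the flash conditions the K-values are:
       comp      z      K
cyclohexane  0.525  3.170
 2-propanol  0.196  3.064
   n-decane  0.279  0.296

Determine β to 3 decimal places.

β = 0.894

Rachford–Rice: g(β) = Σ zᵢ(Kᵢ−1)/(1+β(Kᵢ−1)) = 0.
Feasibility: ΣzᵢKᵢ = 2.347, Σzᵢ/Kᵢ = 1.172 — both > 1, two phases present.
Iterate (Newton) starting at β = 0.5:
  β = 0.500: g = 0.4424, g' = -1.100 → β = 0.902
  β = 0.902: g = -0.0117, g' = -1.423 → β = 0.894
Converged at β = 0.894.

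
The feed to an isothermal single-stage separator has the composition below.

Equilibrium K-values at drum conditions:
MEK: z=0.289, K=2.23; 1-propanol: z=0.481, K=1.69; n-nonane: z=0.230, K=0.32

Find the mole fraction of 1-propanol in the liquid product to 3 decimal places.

x_1-propanol = 0.301

Let β = V/F and solve Σ zᵢ(Kᵢ−1)/(1+β(Kᵢ−1)) = 0.
Check two-phase: ΣzᵢKᵢ = 1.531 > 1 and Σzᵢ/Kᵢ = 1.133 > 1, so g(0) = 0.531 > 0 and g(1) = -0.133 < 0.
Newton iteration, β⁰ = 0.69:
  β = 0.690: g = 0.1225, g' = -0.611 → β = 0.891
  β = 0.891: g = -0.0214, g' = -0.871 → β = 0.866
  β = 0.866: g = -0.0006, g' = -0.822 → β = 0.865
Converged at β = 0.865.
Compositions from xᵢ = zᵢ/(1+β(Kᵢ−1)), yᵢ = Kᵢxᵢ:
  MEK: x = 0.140, y = 0.312
  1-propanol: x = 0.301, y = 0.509
  n-nonane: x = 0.559, y = 0.179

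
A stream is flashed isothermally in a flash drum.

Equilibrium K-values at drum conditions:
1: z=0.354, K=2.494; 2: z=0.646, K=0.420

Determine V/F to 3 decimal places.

Material balance + equilibrium reduce to Σ zᵢ(Kᵢ−1)/(1+V/F(Kᵢ−1)) = 0.
Check two-phase: ΣzᵢKᵢ = 1.154 > 1 and Σzᵢ/Kᵢ = 1.680 > 1, so g(0) = 0.154 > 0 and g(1) = -0.680 < 0.
Newton iteration, V/F⁰ = 0.6:
  V/F = 0.600: g = -0.2958, g' = -0.731 → V/F = 0.195
  V/F = 0.195: g = -0.0131, g' = -0.750 → V/F = 0.178
Converged at V/F = 0.178.

V/F = 0.178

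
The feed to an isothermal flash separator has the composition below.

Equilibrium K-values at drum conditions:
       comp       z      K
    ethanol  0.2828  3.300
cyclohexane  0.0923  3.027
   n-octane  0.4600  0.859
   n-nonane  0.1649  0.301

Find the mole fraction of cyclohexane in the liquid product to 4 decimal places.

x_cyclohexane = 0.0367

Iterate (Newton) starting at V/F = 0.45:
  V/F = 0.4500: g = 0.18006, g' = -0.6469 → V/F = 0.7283
  V/F = 0.7283: g = 0.01160, g' = -0.6166 → V/F = 0.7472
  V/F = 0.7472: g = -0.00009, g' = -0.6269 → V/F = 0.7470
Converged at V/F = 0.7470.
Compositions from xᵢ = zᵢ/(1+V/F(Kᵢ−1)), yᵢ = Kᵢxᵢ:
  ethanol: x = 0.1040, y = 0.3433
  cyclohexane: x = 0.0367, y = 0.1111
  n-octane: x = 0.5142, y = 0.4417
  n-nonane: x = 0.3451, y = 0.1039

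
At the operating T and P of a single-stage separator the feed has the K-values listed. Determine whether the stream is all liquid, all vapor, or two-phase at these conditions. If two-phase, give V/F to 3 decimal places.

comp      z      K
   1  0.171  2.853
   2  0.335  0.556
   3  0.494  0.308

all liquid

ΣzᵢKᵢ = 0.826; Σzᵢ/Kᵢ = 2.266.
Since ΣzᵢKᵢ < 1 the mixture is below its bubble point — single liquid phase.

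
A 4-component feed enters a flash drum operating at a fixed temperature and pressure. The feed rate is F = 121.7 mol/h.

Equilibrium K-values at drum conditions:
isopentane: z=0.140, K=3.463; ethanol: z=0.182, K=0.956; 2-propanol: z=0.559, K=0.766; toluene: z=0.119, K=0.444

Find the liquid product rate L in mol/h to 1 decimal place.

Material balance + equilibrium reduce to Σ zᵢ(Kᵢ−1)/(1+β(Kᵢ−1)) = 0.
Check two-phase: ΣzᵢKᵢ = 1.140 > 1 and Σzᵢ/Kᵢ = 1.229 > 1, so g(0) = 0.140 > 0 and g(1) = -0.229 < 0.
Iterate (Newton) starting at β = 0.5:
  β = 0.500: g = -0.0934, g' = -0.281 → β = 0.167
  β = 0.167: g = 0.0271, g' = -0.504 → β = 0.221
  β = 0.221: g = 0.0019, g' = -0.438 → β = 0.225
Converged at β = 0.225.
Then V = β·F = 0.2252·121.7 = 27.4 mol/h and L = F − V = 94.3 mol/h.

L = 94.3 mol/h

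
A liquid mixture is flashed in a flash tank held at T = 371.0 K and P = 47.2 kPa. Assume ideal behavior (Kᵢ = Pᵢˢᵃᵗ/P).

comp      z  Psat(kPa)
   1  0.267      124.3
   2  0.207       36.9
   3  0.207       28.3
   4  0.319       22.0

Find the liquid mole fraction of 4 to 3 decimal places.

Raoult's law: Kᵢ = Pᵢˢᵃᵗ/P = Pᵢˢᵃᵗ/47.2.
  K_1 = 124.3/47.2 = 2.63347, K_2 = 36.9/47.2 = 0.78178, K_3 = 28.3/47.2 = 0.59958, K_4 = 22.0/47.2 = 0.46610
Material balance + equilibrium reduce to Σ zᵢ(Kᵢ−1)/(1+β(Kᵢ−1)) = 0.
g(0) = ΣzᵢKᵢ − 1 = 0.138 and g(1) = 1 − Σzᵢ/Kᵢ = -0.396, so a root lies in (0, 1).
Newton iteration, β⁰ = 0.5:
  β = 0.500: g = -0.1466, g' = -0.449 → β = 0.174
  β = 0.174: g = 0.0160, g' = -0.592 → β = 0.201
Converged at β = 0.201.
Compositions from xᵢ = zᵢ/(1+β(Kᵢ−1)), yᵢ = Kᵢxᵢ:
  1: x = 0.201, y = 0.529
  2: x = 0.217, y = 0.169
  3: x = 0.225, y = 0.135
  4: x = 0.357, y = 0.167

x_4 = 0.357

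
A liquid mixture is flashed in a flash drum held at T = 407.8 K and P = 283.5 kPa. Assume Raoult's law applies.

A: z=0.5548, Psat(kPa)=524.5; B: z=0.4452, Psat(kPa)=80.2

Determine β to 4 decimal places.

Raoult's law: Kᵢ = Pᵢˢᵃᵗ/P = Pᵢˢᵃᵗ/283.5.
  K_A = 524.5/283.5 = 1.850088, K_B = 80.2/283.5 = 0.282892
Rachford–Rice: g(β) = Σ zᵢ(Kᵢ−1)/(1+β(Kᵢ−1)) = 0.
Check two-phase: ΣzᵢKᵢ = 1.1524 > 1 and Σzᵢ/Kᵢ = 1.8736 > 1, so g(0) = 0.1524 > 0 and g(1) = -0.8736 < 0.
Iterate (Newton) starting at β = 0.5:
  β = 0.5000: g = -0.16676, g' = -0.7538 → β = 0.2788
  β = 0.2788: g = -0.01776, g' = -0.6197 → β = 0.2501
  β = 0.2501: g = -0.00011, g' = -0.6126 → β = 0.2500
Converged at β = 0.2500.

β = 0.2500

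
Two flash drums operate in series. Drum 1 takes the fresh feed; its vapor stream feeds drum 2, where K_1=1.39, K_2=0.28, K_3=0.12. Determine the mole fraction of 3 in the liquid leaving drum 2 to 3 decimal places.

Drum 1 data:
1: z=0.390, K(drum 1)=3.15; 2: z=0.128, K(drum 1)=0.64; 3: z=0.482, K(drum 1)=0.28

x_3 (drum 2) = 0.212

Drum 1:
Iterate (Newton) starting at ψ₁ = 0.34:
  ψ₁ = 0.340: g = -0.0276, g' = -1.061 → ψ₁ = 0.314
Converged at ψ₁ = 0.314.
Drum-1 compositions:
  1: x = 0.233, y = 0.733
  2: x = 0.144, y = 0.092
  3: x = 0.623, y = 0.174
Drum-2 feed = drum-1 vapor: z₂ = (0.7332, 0.0924, 0.1744).
Drum 2:
Let ψ₂ = V/F and solve Σ zᵢ(Kᵢ−1)/(1+ψ₂(Kᵢ−1)) = 0.
Feasibility: ΣzᵢKᵢ = 1.066, Σzᵢ/Kᵢ = 2.311 — both > 1, two phases present.
Newton–Raphson from ψ₂ = 0.5:
  ψ₂ = 0.500: g = -0.1387, g' = -0.626 → ψ₂ = 0.278
  ψ₂ = 0.278: g = -0.0285, g' = -0.403 → ψ₂ = 0.208
  ψ₂ = 0.208: g = -0.0014, g' = -0.364 → ψ₂ = 0.204
Converged at ψ₂ = 0.204.
  1: x = 0.679, y = 0.944
  2: x = 0.108, y = 0.030
  3: x = 0.212, y = 0.025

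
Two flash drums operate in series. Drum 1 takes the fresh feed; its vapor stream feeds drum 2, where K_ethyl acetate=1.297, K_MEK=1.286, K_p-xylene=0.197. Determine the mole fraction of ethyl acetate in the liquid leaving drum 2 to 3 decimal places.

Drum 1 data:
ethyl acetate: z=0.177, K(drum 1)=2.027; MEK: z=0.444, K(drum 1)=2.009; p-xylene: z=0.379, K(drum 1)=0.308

x_ethyl acetate (drum 2) = 0.209

Drum 1:
Iterate (Newton) starting at ψ₁ = 0.5:
  ψ₁ = 0.500: g = 0.0169, g' = -0.706 → ψ₁ = 0.524
Converged at ψ₁ = 0.524.
Drum-1 compositions:
  ethyl acetate: x = 0.115, y = 0.233
  MEK: x = 0.291, y = 0.584
  p-xylene: x = 0.594, y = 0.183
Drum-2 feed = drum-1 vapor: z₂ = (0.2333, 0.5836, 0.1831).
Drum 2:
Material balance + equilibrium reduce to Σ zᵢ(Kᵢ−1)/(1+ψ₂(Kᵢ−1)) = 0.
g(0) = ΣzᵢKᵢ − 1 = 0.089 and g(1) = 1 − Σzᵢ/Kᵢ = -0.563, so a root lies in (0, 1).
Newton iteration, ψ₂⁰ = 0.5:
  ψ₂ = 0.500: g = -0.0393, g' = -0.382 → ψ₂ = 0.397
  ψ₂ = 0.397: g = -0.0040, g' = -0.309 → ψ₂ = 0.384
Converged at ψ₂ = 0.384.
  ethyl acetate: x = 0.209, y = 0.272
  MEK: x = 0.526, y = 0.676
  p-xylene: x = 0.265, y = 0.052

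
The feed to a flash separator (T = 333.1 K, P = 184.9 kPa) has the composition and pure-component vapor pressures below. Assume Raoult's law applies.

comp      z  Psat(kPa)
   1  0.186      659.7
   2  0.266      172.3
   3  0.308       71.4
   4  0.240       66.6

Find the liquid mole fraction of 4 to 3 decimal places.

x_4 = 0.256

Raoult's law: Kᵢ = Pᵢˢᵃᵗ/P = Pᵢˢᵃᵗ/184.9.
  K_1 = 659.7/184.9 = 3.56787, K_2 = 172.3/184.9 = 0.93186, K_3 = 71.4/184.9 = 0.38615, K_4 = 66.6/184.9 = 0.36019
Newton iteration, β⁰ = 0.5:
  β = 0.500: g = -0.3082, g' = -0.690 → β = 0.054
  β = 0.054: g = 0.0471, g' = -1.178 → β = 0.094
  β = 0.094: g = 0.0029, g' = -1.040 → β = 0.096
Converged at β = 0.096.
Compositions from xᵢ = zᵢ/(1+β(Kᵢ−1)), yᵢ = Kᵢxᵢ:
  1: x = 0.149, y = 0.532
  2: x = 0.268, y = 0.250
  3: x = 0.327, y = 0.126
  4: x = 0.256, y = 0.092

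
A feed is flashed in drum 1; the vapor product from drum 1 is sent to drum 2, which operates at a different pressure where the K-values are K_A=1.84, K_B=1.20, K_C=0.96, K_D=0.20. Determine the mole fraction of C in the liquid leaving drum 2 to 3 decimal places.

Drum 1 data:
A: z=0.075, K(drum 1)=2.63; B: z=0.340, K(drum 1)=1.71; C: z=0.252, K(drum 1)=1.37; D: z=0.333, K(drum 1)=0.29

Drum 1:
Rachford–Rice: g(ψ₁) = Σ zᵢ(Kᵢ−1)/(1+ψ₁(Kᵢ−1)) = 0.
Check two-phase: ΣzᵢKᵢ = 1.220 > 1 and Σzᵢ/Kᵢ = 1.560 > 1, so g(0) = 0.220 > 0 and g(1) = -0.560 < 0.
Newton–Raphson from ψ₁ = 0.68:
  ψ₁ = 0.680: g = -0.1619, g' = -0.772 → ψ₁ = 0.470
  ψ₁ = 0.470: g = -0.0254, g' = -0.564 → ψ₁ = 0.425
  ψ₁ = 0.425: g = -0.0005, g' = -0.541 → ψ₁ = 0.424
Converged at ψ₁ = 0.424.
Drum-1 compositions:
  A: x = 0.044, y = 0.117
  B: x = 0.261, y = 0.447
  C: x = 0.218, y = 0.298
  D: x = 0.477, y = 0.138
Drum-2 feed = drum-1 vapor: z₂ = (0.1166, 0.4468, 0.2984, 0.1382).
Drum 2:
Let ψ₂ = V/F and solve Σ zᵢ(Kᵢ−1)/(1+ψ₂(Kᵢ−1)) = 0.
g(0) = ΣzᵢKᵢ − 1 = 0.065 and g(1) = 1 − Σzᵢ/Kᵢ = -0.438, so a root lies in (0, 1).
Newton–Raphson from ψ₂ = 0.5:
  ψ₂ = 0.500: g = -0.0462, g' = -0.302 → ψ₂ = 0.347
  ψ₂ = 0.347: g = -0.0057, g' = -0.235 → ψ₂ = 0.322
Converged at ψ₂ = 0.322.
  A: x = 0.092, y = 0.169
  B: x = 0.420, y = 0.504
  C: x = 0.302, y = 0.290
  D: x = 0.186, y = 0.037

x_C (drum 2) = 0.302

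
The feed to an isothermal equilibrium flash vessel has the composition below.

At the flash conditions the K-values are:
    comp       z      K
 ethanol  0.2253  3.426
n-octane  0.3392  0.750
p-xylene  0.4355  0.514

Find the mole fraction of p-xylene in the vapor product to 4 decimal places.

y_p-xylene = 0.2567

Rachford–Rice: g(ψ) = Σ zᵢ(Kᵢ−1)/(1+ψ(Kᵢ−1)) = 0.
Feasibility: ΣzᵢKᵢ = 1.2501, Σzᵢ/Kᵢ = 1.3653 — both > 1, two phases present.
Iterate (Newton) starting at ψ = 0.46:
  ψ = 0.4600: g = -0.11010, g' = -0.4939 → ψ = 0.2371
  ψ = 0.2371: g = 0.01766, g' = -0.6898 → ψ = 0.2627
  ψ = 0.2627: g = 0.00047, g' = -0.6542 → ψ = 0.2634
Converged at ψ = 0.2634.
Compositions from xᵢ = zᵢ/(1+ψ(Kᵢ−1)), yᵢ = Kᵢxᵢ:
  ethanol: x = 0.1375, y = 0.4710
  n-octane: x = 0.3631, y = 0.2723
  p-xylene: x = 0.4994, y = 0.2567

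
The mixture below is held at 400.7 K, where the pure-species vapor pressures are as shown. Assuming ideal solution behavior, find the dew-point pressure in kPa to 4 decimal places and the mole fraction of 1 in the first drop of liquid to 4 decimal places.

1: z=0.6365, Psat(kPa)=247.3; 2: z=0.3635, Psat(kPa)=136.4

Pdew = 190.8851 kPa, x_1 = 0.4913

At the dew point ψ → 1, so Σzᵢ/Kᵢ = 1 with Kᵢ = Pᵢˢᵃᵗ/P ⇒ 1/P = Σzᵢ/Pᵢˢᵃᵗ.
1/P = 0.6365/247.3 + 0.3635/136.4 = 0.0052388 ⇒ P = 190.8851 kPa
xᵢ = zᵢP/Pᵢˢᵃᵗ ⇒ x_1 = 0.6365·190.8851/247.3 = 0.4913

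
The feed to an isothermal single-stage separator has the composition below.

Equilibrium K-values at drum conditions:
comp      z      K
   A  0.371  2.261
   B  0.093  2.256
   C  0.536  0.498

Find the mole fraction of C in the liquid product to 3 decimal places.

x_C = 0.715

Rachford–Rice: g(ψ) = Σ zᵢ(Kᵢ−1)/(1+ψ(Kᵢ−1)) = 0.
Check two-phase: ΣzᵢKᵢ = 1.316 > 1 and Σzᵢ/Kᵢ = 1.282 > 1, so g(0) = 0.316 > 0 and g(1) = -0.282 < 0.
Newton–Raphson from ψ = 0.5:
  ψ = 0.500: g = -0.0006, g' = -0.518 → ψ = 0.499
Converged at ψ = 0.499.
Compositions from xᵢ = zᵢ/(1+ψ(Kᵢ−1)), yᵢ = Kᵢxᵢ:
  A: x = 0.228, y = 0.515
  B: x = 0.057, y = 0.129
  C: x = 0.715, y = 0.356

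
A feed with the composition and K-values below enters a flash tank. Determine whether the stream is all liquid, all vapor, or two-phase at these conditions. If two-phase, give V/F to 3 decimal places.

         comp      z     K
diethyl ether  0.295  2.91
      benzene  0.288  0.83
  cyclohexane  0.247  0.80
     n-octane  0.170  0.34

ΣzᵢKᵢ = 1.353; Σzᵢ/Kᵢ = 1.257.
Both exceed 1, so a two-phase solution exists.
Material balance + equilibrium reduce to Σ zᵢ(Kᵢ−1)/(1+ψ(Kᵢ−1)) = 0.
Newton–Raphson from ψ = 0.5:
  ψ = 0.500: g = 0.0123, g' = -0.469 → ψ = 0.526
Converged at ψ = 0.526.

two-phase, V/F = 0.526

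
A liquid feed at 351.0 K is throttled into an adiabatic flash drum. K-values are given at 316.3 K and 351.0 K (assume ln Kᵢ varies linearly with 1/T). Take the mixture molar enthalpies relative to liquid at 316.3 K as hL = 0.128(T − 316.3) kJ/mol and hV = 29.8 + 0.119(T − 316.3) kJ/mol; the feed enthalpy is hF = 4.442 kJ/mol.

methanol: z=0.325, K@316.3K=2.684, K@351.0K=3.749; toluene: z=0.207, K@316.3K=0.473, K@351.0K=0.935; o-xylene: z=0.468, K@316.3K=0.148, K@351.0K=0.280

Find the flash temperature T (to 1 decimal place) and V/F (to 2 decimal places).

T = 325.1 K, V/F = 0.11

Adiabatic flash: solve Rachford–Rice at each trial T, then check hF = ψ·hV(T) + (1−ψ)·hL(T).
  T = 316.3 K: K = (2.684, 0.473, 0.148), RR gives ψ = 0.031, H_out = 0.916 kJ/mol
  T = 351.0 K: K = (3.749, 0.935, 0.280), RR gives ψ = 0.342, H_out = 14.518 kJ/mol
  T = 333.6 K: K = (3.198, 0.676, 0.207), RR gives ψ = 0.186, H_out = 7.736 kJ/mol
  T = 325.0 K: K = (2.938, 0.569, 0.176), RR gives ψ = 0.111, H_out = 4.416 kJ/mol
  T = 329.3 K: K = (3.067, 0.621, 0.191), RR gives ψ = 0.149, H_out = 6.085 kJ/mol
  T = 327.1 K: K = (3.001, 0.594, 0.183), RR gives ψ = 0.130, H_out = 5.234 kJ/mol
Linear interpolation between T = 325.0 (H_out = 4.416) and T = 327.1 (H_out = 5.234) on hF = 4.442 gives T ≈ 325.1 K, at which ψ = 0.11.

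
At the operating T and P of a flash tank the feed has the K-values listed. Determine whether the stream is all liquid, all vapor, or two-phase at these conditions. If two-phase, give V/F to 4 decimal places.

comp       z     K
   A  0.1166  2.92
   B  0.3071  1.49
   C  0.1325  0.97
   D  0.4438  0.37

two-phase, V/F = 0.1523

ΣzᵢKᵢ = 1.0908; Σzᵢ/Kᵢ = 1.5821.
Both exceed 1, so a two-phase solution exists.
Material balance + equilibrium reduce to Σ zᵢ(Kᵢ−1)/(1+ψ(Kᵢ−1)) = 0.
Newton iteration, ψ⁰ = 0.31:
  ψ = 0.3100: g = -0.08049, g' = -0.4966 → ψ = 0.1479
  ψ = 0.1479: g = 0.00234, g' = -0.5391 → ψ = 0.1523
Converged at ψ = 0.1523.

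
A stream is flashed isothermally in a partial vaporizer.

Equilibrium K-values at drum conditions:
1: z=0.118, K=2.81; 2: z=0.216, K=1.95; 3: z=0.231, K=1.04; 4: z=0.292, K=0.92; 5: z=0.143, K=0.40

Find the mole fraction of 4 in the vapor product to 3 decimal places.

y_4 = 0.289

Rachford–Rice: g(ψ) = Σ zᵢ(Kᵢ−1)/(1+ψ(Kᵢ−1)) = 0.
Feasibility: ΣzᵢKᵢ = 1.319, Σzᵢ/Kᵢ = 1.050 — both > 1, two phases present.
Iterate (Newton) starting at ψ = 0.5:
  ψ = 0.500: g = 0.1134, g' = -0.304 → ψ = 0.874
  ψ = 0.874: g = -0.0016, g' = -0.346 → ψ = 0.869
Converged at ψ = 0.869.
Compositions from xᵢ = zᵢ/(1+ψ(Kᵢ−1)), yᵢ = Kᵢxᵢ:
  1: x = 0.046, y = 0.129
  2: x = 0.118, y = 0.231
  3: x = 0.223, y = 0.232
  4: x = 0.314, y = 0.289
  5: x = 0.299, y = 0.120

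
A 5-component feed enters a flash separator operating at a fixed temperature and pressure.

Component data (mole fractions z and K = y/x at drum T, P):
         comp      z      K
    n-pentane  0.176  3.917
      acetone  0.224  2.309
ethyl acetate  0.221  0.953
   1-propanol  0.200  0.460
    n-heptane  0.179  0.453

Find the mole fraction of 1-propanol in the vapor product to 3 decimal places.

Let β = V/F and solve Σ zᵢ(Kᵢ−1)/(1+β(Kᵢ−1)) = 0.
Feasibility: ΣzᵢKᵢ = 1.590, Σzᵢ/Kᵢ = 1.204 — both > 1, two phases present.
Newton iteration, β⁰ = 0.54:
  β = 0.540: g = 0.0691, g' = -0.582 → β = 0.659
  β = 0.659: g = 0.0018, g' = -0.558 → β = 0.662
Converged at β = 0.662.
Compositions from xᵢ = zᵢ/(1+β(Kᵢ−1)), yᵢ = Kᵢxᵢ:
  n-pentane: x = 0.060, y = 0.235
  acetone: x = 0.120, y = 0.277
  ethyl acetate: x = 0.228, y = 0.217
  1-propanol: x = 0.311, y = 0.143
  n-heptane: x = 0.281, y = 0.127

y_1-propanol = 0.143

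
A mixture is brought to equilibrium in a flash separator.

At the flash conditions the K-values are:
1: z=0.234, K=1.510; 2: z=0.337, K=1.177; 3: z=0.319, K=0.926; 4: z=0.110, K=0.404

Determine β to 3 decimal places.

β = 0.723

Newton–Raphson from β = 0.5:
  β = 0.500: g = 0.0320, g' = -0.129 → β = 0.748
  β = 0.748: g = -0.0043, g' = -0.169 → β = 0.723
Converged at β = 0.723.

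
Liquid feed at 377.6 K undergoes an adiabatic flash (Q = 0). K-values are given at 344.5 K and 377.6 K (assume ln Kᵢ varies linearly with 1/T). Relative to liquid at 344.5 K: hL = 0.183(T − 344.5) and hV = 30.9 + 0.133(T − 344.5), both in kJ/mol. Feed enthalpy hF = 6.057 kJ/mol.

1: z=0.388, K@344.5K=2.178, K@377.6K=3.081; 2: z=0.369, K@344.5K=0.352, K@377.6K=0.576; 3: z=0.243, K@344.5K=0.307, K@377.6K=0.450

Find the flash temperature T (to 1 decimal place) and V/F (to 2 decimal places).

T = 351.1 K, V/F = 0.16

Adiabatic flash: solve Rachford–Rice at each trial T, then check hF = ψ·hV(T) + (1−ψ)·hL(T).
  T = 344.5 K: K = (2.178, 0.352, 0.307), RR gives ψ = 0.063, H_out = 1.951 kJ/mol
  T = 377.6 K: K = (3.081, 0.576, 0.450), RR gives ψ = 0.520, H_out = 21.260 kJ/mol
  T = 361.1 K: K = (2.612, 0.456, 0.375), RR gives ψ = 0.293, H_out = 11.852 kJ/mol
  T = 352.8 K: K = (2.390, 0.402, 0.340), RR gives ψ = 0.183, H_out = 7.091 kJ/mol
  T = 348.6 K: K = (2.282, 0.376, 0.323), RR gives ψ = 0.124, H_out = 4.558 kJ/mol
  T = 350.7 K: K = (2.336, 0.389, 0.332), RR gives ψ = 0.154, H_out = 5.839 kJ/mol
Linear interpolation between T = 350.7 (H_out = 5.839) and T = 352.8 (H_out = 7.091) on hF = 6.057 gives T ≈ 351.1 K, at which ψ = 0.16.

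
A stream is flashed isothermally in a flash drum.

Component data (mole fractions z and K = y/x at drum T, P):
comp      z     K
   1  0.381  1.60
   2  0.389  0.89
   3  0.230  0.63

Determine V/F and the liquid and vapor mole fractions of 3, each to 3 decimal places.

V/F = 0.698, x_3 = 0.310, y_3 = 0.195

Material balance + equilibrium reduce to Σ zᵢ(Kᵢ−1)/(1+V/F(Kᵢ−1)) = 0.
g(0) = ΣzᵢKᵢ − 1 = 0.101 and g(1) = 1 − Σzᵢ/Kᵢ = -0.040, so a root lies in (0, 1).
Iterate (Newton) starting at V/F = 0.5:
  V/F = 0.500: g = 0.0261, g' = -0.134 → V/F = 0.695
  V/F = 0.695: g = 0.0004, g' = -0.131 → V/F = 0.698
Converged at V/F = 0.698.
Compositions from xᵢ = zᵢ/(1+V/F(Kᵢ−1)), yᵢ = Kᵢxᵢ:
  1: x = 0.268, y = 0.430
  2: x = 0.421, y = 0.375
  3: x = 0.310, y = 0.195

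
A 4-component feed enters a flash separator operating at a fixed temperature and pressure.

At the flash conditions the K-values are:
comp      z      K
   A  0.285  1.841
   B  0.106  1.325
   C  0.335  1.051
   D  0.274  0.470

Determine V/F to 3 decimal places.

Material balance + equilibrium reduce to Σ zᵢ(Kᵢ−1)/(1+V/F(Kᵢ−1)) = 0.
g(0) = ΣzᵢKᵢ − 1 = 0.146 and g(1) = 1 − Σzᵢ/Kᵢ = -0.137, so a root lies in (0, 1).
Newton–Raphson from V/F = 0.32:
  V/F = 0.320: g = 0.0620, g' = -0.247 → V/F = 0.571
  V/F = 0.571: g = -0.0007, g' = -0.259 → V/F = 0.568
Converged at V/F = 0.568.

V/F = 0.568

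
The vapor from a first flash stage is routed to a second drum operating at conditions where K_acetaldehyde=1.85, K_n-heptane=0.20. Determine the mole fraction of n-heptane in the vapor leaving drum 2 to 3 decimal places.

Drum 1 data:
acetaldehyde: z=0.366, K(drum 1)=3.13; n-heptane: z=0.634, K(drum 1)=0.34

Drum 1:
Material balance + equilibrium reduce to Σ zᵢ(Kᵢ−1)/(1+ψ₁(Kᵢ−1)) = 0.
g(0) = ΣzᵢKᵢ − 1 = 0.361 and g(1) = 1 − Σzᵢ/Kᵢ = -0.982, so a root lies in (0, 1).
Binary case is linear: z₁(K₁−1)(1+ψ₁(K₂−1)) + z₂(K₂−1)(1+ψ₁(K₁−1)) = 0
⇒ ψ₁ = [z₁(K₁−1)+z₂(K₂−1)] / [−(K₁−1)(K₂−1)] = 0.3611/1.4058 = 0.257
Drum-1 compositions:
  acetaldehyde: x = 0.237, y = 0.740
  n-heptane: x = 0.763, y = 0.260
Drum-2 feed = drum-1 vapor: z₂ = (0.7404, 0.2596).
Drum 2:
Let ψ₂ = V/F and solve Σ zᵢ(Kᵢ−1)/(1+ψ₂(Kᵢ−1)) = 0.
Feasibility: ΣzᵢKᵢ = 1.422, Σzᵢ/Kᵢ = 1.698 — both > 1, two phases present.
Binary case is linear: z₁(K₁−1)(1+ψ₂(K₂−1)) + z₂(K₂−1)(1+ψ₂(K₁−1)) = 0
⇒ ψ₂ = [z₁(K₁−1)+z₂(K₂−1)] / [−(K₁−1)(K₂−1)] = 0.4217/0.6800 = 0.620
  acetaldehyde: x = 0.485, y = 0.897
  n-heptane: x = 0.515, y = 0.103

y_n-heptane (drum 2) = 0.103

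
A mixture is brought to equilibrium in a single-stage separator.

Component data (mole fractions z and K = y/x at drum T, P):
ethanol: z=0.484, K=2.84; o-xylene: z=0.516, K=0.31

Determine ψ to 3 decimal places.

Let ψ = V/F and solve Σ zᵢ(Kᵢ−1)/(1+ψ(Kᵢ−1)) = 0.
Check two-phase: ΣzᵢKᵢ = 1.535 > 1 and Σzᵢ/Kᵢ = 1.835 > 1, so g(0) = 0.535 > 0 and g(1) = -0.835 < 0.
Iterate (Newton) starting at ψ = 0.5:
  ψ = 0.500: g = -0.0797, g' = -1.017 → ψ = 0.422
  ψ = 0.422: g = -0.0006, g' = -1.008 → ψ = 0.421
Converged at ψ = 0.421.

ψ = 0.421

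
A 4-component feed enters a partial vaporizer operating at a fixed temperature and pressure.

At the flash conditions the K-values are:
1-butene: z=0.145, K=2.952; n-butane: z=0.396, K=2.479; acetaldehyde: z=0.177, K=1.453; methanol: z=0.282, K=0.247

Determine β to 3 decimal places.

Material balance + equilibrium reduce to Σ zᵢ(Kᵢ−1)/(1+β(Kᵢ−1)) = 0.
g(0) = ΣzᵢKᵢ − 1 = 0.737 and g(1) = 1 − Σzᵢ/Kᵢ = -0.472, so a root lies in (0, 1).
Newton–Raphson from β = 0.5:
  β = 0.500: g = 0.2047, g' = -0.863 → β = 0.737
  β = 0.737: g = -0.0209, g' = -1.119 → β = 0.718
Converged at β = 0.718.

β = 0.718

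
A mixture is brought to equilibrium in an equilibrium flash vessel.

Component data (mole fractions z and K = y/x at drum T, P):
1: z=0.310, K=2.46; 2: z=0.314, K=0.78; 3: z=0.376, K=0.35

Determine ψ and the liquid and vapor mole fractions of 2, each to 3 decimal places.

Let ψ = V/F and solve Σ zᵢ(Kᵢ−1)/(1+ψ(Kᵢ−1)) = 0.
Feasibility: ΣzᵢKᵢ = 1.139, Σzᵢ/Kᵢ = 1.603 — both > 1, two phases present.
Newton iteration, ψ⁰ = 0.34:
  ψ = 0.340: g = -0.0859, g' = -0.575 → ψ = 0.190
  ψ = 0.190: g = 0.0031, g' = -0.628 → ψ = 0.195
Converged at ψ = 0.195.
Compositions from xᵢ = zᵢ/(1+ψ(Kᵢ−1)), yᵢ = Kᵢxᵢ:
  1: x = 0.241, y = 0.593
  2: x = 0.328, y = 0.256
  3: x = 0.431, y = 0.151

ψ = 0.195, x_2 = 0.328, y_2 = 0.256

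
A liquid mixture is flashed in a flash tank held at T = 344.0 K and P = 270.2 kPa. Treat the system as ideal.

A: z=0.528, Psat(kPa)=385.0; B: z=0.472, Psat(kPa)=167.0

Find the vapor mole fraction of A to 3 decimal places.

Raoult's law: Kᵢ = Pᵢˢᵃᵗ/P = Pᵢˢᵃᵗ/270.2.
  K_A = 385.0/270.2 = 1.42487, K_B = 167.0/270.2 = 0.61806
Material balance + equilibrium reduce to Σ zᵢ(Kᵢ−1)/(1+β(Kᵢ−1)) = 0.
g(0) = ΣzᵢKᵢ − 1 = 0.044 and g(1) = 1 − Σzᵢ/Kᵢ = -0.134, so a root lies in (0, 1).
Binary case is linear: z₁(K₁−1)(1+β(K₂−1)) + z₂(K₂−1)(1+β(K₁−1)) = 0
⇒ β = [z₁(K₁−1)+z₂(K₂−1)] / [−(K₁−1)(K₂−1)] = 0.0441/0.1623 = 0.271
Compositions from xᵢ = zᵢ/(1+β(Kᵢ−1)), yᵢ = Kᵢxᵢ:
  A: x = 0.473, y = 0.675
  B: x = 0.527, y = 0.325

y_A = 0.675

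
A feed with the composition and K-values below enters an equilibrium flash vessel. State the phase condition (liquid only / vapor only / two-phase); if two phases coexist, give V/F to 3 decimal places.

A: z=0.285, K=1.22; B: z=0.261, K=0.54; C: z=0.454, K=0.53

liquid only

ΣzᵢKᵢ = 0.729; Σzᵢ/Kᵢ = 1.574.
Since ΣzᵢKᵢ < 1 the mixture is below its bubble point — single liquid phase.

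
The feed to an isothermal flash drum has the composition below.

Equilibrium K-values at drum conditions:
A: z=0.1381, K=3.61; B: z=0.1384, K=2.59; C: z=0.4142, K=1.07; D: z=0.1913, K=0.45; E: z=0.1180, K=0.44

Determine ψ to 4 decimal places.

ψ = 0.6544

Rachford–Rice: g(ψ) = Σ zᵢ(Kᵢ−1)/(1+ψ(Kᵢ−1)) = 0.
Feasibility: ΣzᵢKᵢ = 1.4382, Σzᵢ/Kᵢ = 1.1721 — both > 1, two phases present.
Newton iteration, ψ⁰ = 0.32:
  ψ = 0.3200: g = 0.16242, g' = -0.5751 → ψ = 0.6024
  ψ = 0.6024: g = 0.02328, g' = -0.4490 → ψ = 0.6542
  ψ = 0.6542: g = 0.00006, g' = -0.4476 → ψ = 0.6544
Converged at ψ = 0.6544.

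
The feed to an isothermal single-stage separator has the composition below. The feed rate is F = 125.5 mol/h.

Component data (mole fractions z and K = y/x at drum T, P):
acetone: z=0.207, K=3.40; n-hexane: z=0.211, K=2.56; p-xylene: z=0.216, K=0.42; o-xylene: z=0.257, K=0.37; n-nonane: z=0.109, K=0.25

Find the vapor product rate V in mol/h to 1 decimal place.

V = 44.9 mol/h

Iterate (Newton) starting at β = 0.57:
  β = 0.570: g = -0.1985, g' = -0.954 → β = 0.362
  β = 0.362: g = -0.0042, g' = -0.954 → β = 0.357
Converged at β = 0.357.
Then V = β·F = 0.3575·125.5 = 44.9 mol/h and L = F − V = 80.6 mol/h.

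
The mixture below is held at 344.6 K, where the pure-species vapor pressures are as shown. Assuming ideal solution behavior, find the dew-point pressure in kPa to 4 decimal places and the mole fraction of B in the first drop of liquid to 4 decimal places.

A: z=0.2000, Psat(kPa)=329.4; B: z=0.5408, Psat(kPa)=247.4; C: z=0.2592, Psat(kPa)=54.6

Pdew = 132.6198 kPa, x_B = 0.2899

At the dew point ψ → 1, so Σzᵢ/Kᵢ = 1 with Kᵢ = Pᵢˢᵃᵗ/P ⇒ 1/P = Σzᵢ/Pᵢˢᵃᵗ.
1/P = 0.2000/329.4 + 0.5408/247.4 + 0.2592/54.6 = 0.0075404 ⇒ P = 132.6198 kPa
xᵢ = zᵢP/Pᵢˢᵃᵗ ⇒ x_B = 0.5408·132.6198/247.4 = 0.2899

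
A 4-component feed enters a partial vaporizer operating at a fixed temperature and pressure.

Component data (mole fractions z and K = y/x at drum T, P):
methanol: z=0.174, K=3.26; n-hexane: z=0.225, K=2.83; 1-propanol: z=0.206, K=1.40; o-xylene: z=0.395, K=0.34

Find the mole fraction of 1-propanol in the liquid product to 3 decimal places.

x_1-propanol = 0.166

Material balance + equilibrium reduce to Σ zᵢ(Kᵢ−1)/(1+ψ(Kᵢ−1)) = 0.
Feasibility: ΣzᵢKᵢ = 1.627, Σzᵢ/Kᵢ = 1.442 — both > 1, two phases present.
Iterate (Newton) starting at ψ = 0.42:
  ψ = 0.420: g = 0.1444, g' = -0.828 → ψ = 0.594
  ψ = 0.594: g = 0.0026, g' = -0.822 → ψ = 0.598
Converged at ψ = 0.598.
Compositions from xᵢ = zᵢ/(1+ψ(Kᵢ−1)), yᵢ = Kᵢxᵢ:
  methanol: x = 0.074, y = 0.241
  n-hexane: x = 0.107, y = 0.304
  1-propanol: x = 0.166, y = 0.233
  o-xylene: x = 0.652, y = 0.222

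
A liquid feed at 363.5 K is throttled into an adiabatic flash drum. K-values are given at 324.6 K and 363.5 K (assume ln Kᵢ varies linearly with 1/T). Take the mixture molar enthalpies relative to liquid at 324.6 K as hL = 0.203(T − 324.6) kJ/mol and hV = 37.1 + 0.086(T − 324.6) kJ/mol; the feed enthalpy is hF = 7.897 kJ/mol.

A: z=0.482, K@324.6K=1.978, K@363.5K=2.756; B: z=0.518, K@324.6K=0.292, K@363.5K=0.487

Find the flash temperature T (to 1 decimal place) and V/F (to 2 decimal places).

T = 327.9 K, V/F = 0.20

Adiabatic flash: solve Rachford–Rice at each trial T, then check hF = ψ·hV(T) + (1−ψ)·hL(T).
  T = 324.6 K: K = (1.978, 0.292), RR gives ψ = 0.151, H_out = 5.607 kJ/mol
  T = 363.5 K: K = (2.756, 0.487), RR gives ψ = 0.645, H_out = 28.877 kJ/mol
  T = 344.1 K: K = (2.358, 0.383), RR gives ψ = 0.400, H_out = 17.869 kJ/mol
  T = 334.4 K: K = (2.166, 0.336), RR gives ψ = 0.282, H_out = 12.113 kJ/mol
  T = 329.5 K: K = (2.071, 0.314), RR gives ψ = 0.219, H_out = 8.979 kJ/mol
  T = 327.1 K: K = (2.025, 0.303), RR gives ψ = 0.186, H_out = 7.363 kJ/mol
Linear interpolation between T = 327.1 (H_out = 7.363) and T = 329.5 (H_out = 8.979) on hF = 7.897 gives T ≈ 327.9 K, at which ψ = 0.20.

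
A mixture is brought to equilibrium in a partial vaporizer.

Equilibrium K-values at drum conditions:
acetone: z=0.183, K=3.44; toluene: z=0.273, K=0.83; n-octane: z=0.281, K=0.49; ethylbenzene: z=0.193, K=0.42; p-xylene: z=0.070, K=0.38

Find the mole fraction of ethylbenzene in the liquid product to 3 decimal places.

x_ethylbenzene = 0.204

Rachford–Rice: g(ψ) = Σ zᵢ(Kᵢ−1)/(1+ψ(Kᵢ−1)) = 0.
Feasibility: ΣzᵢKᵢ = 1.101, Σzᵢ/Kᵢ = 1.599 — both > 1, two phases present.
Iterate (Newton) starting at ψ = 0.47:
  ψ = 0.470: g = -0.2461, g' = -0.548 → ψ = 0.021
  ψ = 0.021: g = 0.0756, g' = -1.161 → ψ = 0.086
  ψ = 0.086: g = 0.0080, g' = -0.933 → ψ = 0.095
Converged at ψ = 0.095.
Compositions from xᵢ = zᵢ/(1+ψ(Kᵢ−1)), yᵢ = Kᵢxᵢ:
  acetone: x = 0.149, y = 0.511
  toluene: x = 0.277, y = 0.230
  n-octane: x = 0.295, y = 0.145
  ethylbenzene: x = 0.204, y = 0.086
  p-xylene: x = 0.074, y = 0.028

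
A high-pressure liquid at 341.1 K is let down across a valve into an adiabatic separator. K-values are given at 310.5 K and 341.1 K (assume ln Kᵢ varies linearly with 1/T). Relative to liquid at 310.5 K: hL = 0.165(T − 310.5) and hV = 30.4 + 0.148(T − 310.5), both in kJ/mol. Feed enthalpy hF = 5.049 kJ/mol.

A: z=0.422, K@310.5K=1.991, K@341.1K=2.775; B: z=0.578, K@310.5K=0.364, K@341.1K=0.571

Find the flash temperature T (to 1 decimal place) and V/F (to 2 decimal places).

Adiabatic flash: solve Rachford–Rice at each trial T, then check hF = ψ·hV(T) + (1−ψ)·hL(T).
  T = 310.5 K: K = (1.991, 0.364), RR gives ψ = 0.080, H_out = 2.440 kJ/mol
  T = 341.1 K: K = (2.775, 0.571), RR gives ψ = 0.658, H_out = 24.711 kJ/mol
  T = 325.8 K: K = (2.369, 0.461), RR gives ψ = 0.360, H_out = 13.385 kJ/mol
  T = 318.1 K: K = (2.175, 0.410), RR gives ψ = 0.224, H_out = 8.029 kJ/mol
  T = 314.3 K: K = (2.082, 0.387), RR gives ψ = 0.154, H_out = 5.299 kJ/mol
  T = 312.4 K: K = (2.036, 0.375), RR gives ψ = 0.118, H_out = 3.890 kJ/mol
Linear interpolation between T = 312.4 (H_out = 3.890) and T = 314.3 (H_out = 5.299) on hF = 5.049 gives T ≈ 314.0 K, at which ψ = 0.15.

T = 314.0 K, V/F = 0.15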